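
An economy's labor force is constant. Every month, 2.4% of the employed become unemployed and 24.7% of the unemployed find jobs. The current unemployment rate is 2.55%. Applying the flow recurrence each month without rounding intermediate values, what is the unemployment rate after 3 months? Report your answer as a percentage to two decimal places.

Unemployment rate after three months ≈ 6.41%.

With a fixed labor force, u_{t+1} = u_t + s·(1−u_t) − f·u_t = u_t·(1−s−f) + s.
Here 1−s−f = 0.729 and s = 0.024.
u_1 = 0.025500 × 0.729 + 0.024 = 0.042590.
u_2 = 0.042590 × 0.729 + 0.024 = 0.055048.
u_3 = 0.055048 × 0.729 + 0.024 = 0.064130.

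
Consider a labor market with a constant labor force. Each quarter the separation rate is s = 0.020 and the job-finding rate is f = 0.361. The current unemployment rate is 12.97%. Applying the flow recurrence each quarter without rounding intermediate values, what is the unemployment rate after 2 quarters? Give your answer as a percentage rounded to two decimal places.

Unemployment rate after two quarters ≈ 8.21%.

With a fixed labor force, u_{t+1} = u_t + s·(1−u_t) − f·u_t = u_t·(1−s−f) + s.
Here 1−s−f = 0.619 and s = 0.020.
u_1 = 0.129700 × 0.619 + 0.020 = 0.100284.
u_2 = 0.100284 × 0.619 + 0.020 = 0.082076.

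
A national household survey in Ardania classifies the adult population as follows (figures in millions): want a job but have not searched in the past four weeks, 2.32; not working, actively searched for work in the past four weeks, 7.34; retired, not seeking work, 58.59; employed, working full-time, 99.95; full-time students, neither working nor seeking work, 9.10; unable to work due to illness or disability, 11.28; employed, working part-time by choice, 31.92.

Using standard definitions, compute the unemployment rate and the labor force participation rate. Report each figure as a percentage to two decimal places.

Employed = 99.95 + 31.92 = 131.87 million.
Unemployed = 7.34 million.
Labor force = 131.87 + 7.34 = 139.21 million.
Not in labor force = 2.32 + 58.59 + 9.10 + 11.28 = 81.29 million (those not working and not actively searching are outside the labor force — including those who want a job but have given up searching).
Civilian working-age population = 139.21 + 81.29 = 220.50 million.
Unemployment rate = 7.34 / 139.21 = 5.27%.
Labor force participation rate = 139.21 / 220.50 = 63.13%.

Unemployment rate ≈ 5.27%; labor force participation rate ≈ 63.13%.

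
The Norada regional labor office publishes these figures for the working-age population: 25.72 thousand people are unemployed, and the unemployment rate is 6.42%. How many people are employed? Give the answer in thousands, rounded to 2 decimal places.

About 374.90 thousand are employed.

Labor force = U / u = 25.72 / 0.0642 ≈ 400.62 thousand.
Employed = labor force − unemployed = 400.62 − 25.72 = 374.90 thousand.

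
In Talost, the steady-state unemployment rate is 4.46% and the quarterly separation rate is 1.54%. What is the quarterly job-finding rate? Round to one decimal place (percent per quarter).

From u* = s/(s+f): f = s·(1−u)/u.
f = 1.54 × (1 − 0.0446) / 0.0446 = 1.4713 / 0.0446 ≈ 33.0% per quarter.

Job-finding rate ≈ 33.0% per quarter.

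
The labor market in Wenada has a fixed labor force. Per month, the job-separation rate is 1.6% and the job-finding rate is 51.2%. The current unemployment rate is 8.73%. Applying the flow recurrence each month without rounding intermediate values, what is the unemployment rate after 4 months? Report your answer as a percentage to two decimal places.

Unemployment rate after four months ≈ 3.31%.

With a fixed labor force, u_{t+1} = u_t + s·(1−u_t) − f·u_t = u_t·(1−s−f) + s.
Here 1−s−f = 0.472 and s = 0.016.
u_1 = 0.087300 × 0.472 + 0.016 = 0.057206.
u_2 = 0.057206 × 0.472 + 0.016 = 0.043001.
u_3 = 0.043001 × 0.472 + 0.016 = 0.036296.
u_4 = 0.036296 × 0.472 + 0.016 = 0.033132.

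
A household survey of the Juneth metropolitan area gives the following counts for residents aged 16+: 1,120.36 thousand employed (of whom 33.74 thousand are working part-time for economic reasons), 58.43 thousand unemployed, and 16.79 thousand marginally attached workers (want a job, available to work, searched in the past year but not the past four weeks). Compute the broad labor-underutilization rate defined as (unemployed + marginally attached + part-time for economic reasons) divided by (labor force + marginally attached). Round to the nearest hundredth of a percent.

Broad underutilization rate ≈ 9.11%.

Labor force = 1,120.36 + 58.43 = 1,178.79 thousand.
Numerator = 58.43 + 16.79 + 33.74 = 108.96 thousand.
Denominator = 1,178.79 + 16.79 = 1,195.58 thousand.
Broad rate = 108.96 / 1,195.58 = 9.11%.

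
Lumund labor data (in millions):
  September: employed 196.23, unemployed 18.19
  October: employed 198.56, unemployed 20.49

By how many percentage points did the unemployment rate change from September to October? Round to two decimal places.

The unemployment rate changed by +0.87 percentage points.

September: labor force = 196.23 + 18.19 = 214.42; u = 18.19/214.42 = 8.48%.
October: labor force = 198.56 + 20.49 = 219.05; u = 20.49/219.05 = 9.35%.
Change = 9.35% − 8.48% = +0.87 pp.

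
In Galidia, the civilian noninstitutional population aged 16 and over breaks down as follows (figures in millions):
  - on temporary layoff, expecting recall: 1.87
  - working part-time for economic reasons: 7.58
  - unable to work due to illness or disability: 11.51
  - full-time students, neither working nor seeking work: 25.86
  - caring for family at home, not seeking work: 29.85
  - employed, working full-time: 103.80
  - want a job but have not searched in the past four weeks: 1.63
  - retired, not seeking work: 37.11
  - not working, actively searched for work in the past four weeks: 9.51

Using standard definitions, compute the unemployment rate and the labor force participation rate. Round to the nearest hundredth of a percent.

Employed = 7.58 + 103.80 = 111.38 million (anyone who worked, including part-time for economic reasons, counts as employed).
Unemployed = 1.87 + 9.51 = 11.38 million (jobless and actively searching, or on temporary layoff).
Labor force = 111.38 + 11.38 = 122.76 million.
Not in labor force = 11.51 + 25.86 + 29.85 + 1.63 + 37.11 = 105.96 million (those not working and not actively searching are outside the labor force — including those who want a job but have given up searching).
Civilian working-age population = 122.76 + 105.96 = 228.72 million.
Unemployment rate = 11.38 / 122.76 = 9.27%.
Labor force participation rate = 122.76 / 228.72 = 53.67%.

Unemployment rate ≈ 9.27%; labor force participation rate ≈ 53.67%.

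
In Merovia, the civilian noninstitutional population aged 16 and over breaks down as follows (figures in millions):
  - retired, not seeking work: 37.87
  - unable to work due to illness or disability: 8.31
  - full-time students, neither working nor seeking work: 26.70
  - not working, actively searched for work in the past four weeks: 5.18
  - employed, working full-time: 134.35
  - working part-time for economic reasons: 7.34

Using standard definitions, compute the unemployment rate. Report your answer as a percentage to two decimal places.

Unemployment rate ≈ 3.53%.

Employed = 134.35 + 7.34 = 141.69 million (anyone who worked, including part-time for economic reasons, counts as employed).
Unemployed = 5.18 million.
Labor force = 141.69 + 5.18 = 146.87 million.
Unemployment rate = 5.18 / 146.87 = 3.53%.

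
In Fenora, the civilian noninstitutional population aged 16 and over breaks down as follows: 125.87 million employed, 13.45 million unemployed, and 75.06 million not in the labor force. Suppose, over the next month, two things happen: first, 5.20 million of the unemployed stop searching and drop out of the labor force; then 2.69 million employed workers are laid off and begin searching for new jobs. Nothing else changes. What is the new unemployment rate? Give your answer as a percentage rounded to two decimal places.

Initially, labor force = 125.87 + 13.45 = 139.32 million, so u = 13.45/139.32 = 9.65%.
After the first change, unemployed and labor force both fall by 5.20 → E = 125.87, U = 8.25, labor force = 134.12 million.
After the second change, employed falls and unemployed rises by 2.69; labor force unchanged → E = 123.18, U = 10.94, labor force = 134.12 million.
New unemployment rate = 10.94 / 134.12 = 8.16%.

New unemployment rate ≈ 8.16%.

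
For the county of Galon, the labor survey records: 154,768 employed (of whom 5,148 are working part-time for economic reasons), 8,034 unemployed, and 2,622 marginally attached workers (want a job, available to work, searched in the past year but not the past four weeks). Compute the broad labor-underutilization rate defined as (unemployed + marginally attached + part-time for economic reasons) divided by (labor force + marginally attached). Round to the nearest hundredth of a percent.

Labor force = 154,768 + 8,034 = 162,802.
Numerator = 8,034 + 2,622 + 5,148 = 15,804.
Denominator = 162,802 + 2,622 = 165,424.
Broad rate = 15,804 / 165,424 = 9.55%.

Broad underutilization rate ≈ 9.55%.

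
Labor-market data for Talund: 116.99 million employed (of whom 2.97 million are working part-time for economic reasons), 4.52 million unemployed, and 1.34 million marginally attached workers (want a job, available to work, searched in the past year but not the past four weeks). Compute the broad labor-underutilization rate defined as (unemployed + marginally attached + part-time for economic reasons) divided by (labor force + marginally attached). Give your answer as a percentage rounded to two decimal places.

Labor force = 116.99 + 4.52 = 121.51 million.
Numerator = 4.52 + 1.34 + 2.97 = 8.83 million.
Denominator = 121.51 + 1.34 = 122.85 million.
Broad rate = 8.83 / 122.85 = 7.19%.

Broad underutilization rate ≈ 7.19%.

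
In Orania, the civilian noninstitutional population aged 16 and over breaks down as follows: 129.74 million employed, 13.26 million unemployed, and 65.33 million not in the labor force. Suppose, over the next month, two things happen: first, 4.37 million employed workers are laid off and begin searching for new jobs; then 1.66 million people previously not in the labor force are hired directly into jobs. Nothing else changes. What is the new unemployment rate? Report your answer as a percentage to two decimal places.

New unemployment rate ≈ 12.19%.

Initially, labor force = 129.74 + 13.26 = 143.00 million, so u = 13.26/143.00 = 9.27%.
After the first change, employed falls and unemployed rises by 4.37; labor force unchanged → E = 125.37, U = 17.63, labor force = 143.00 million.
After the second change, employed and labor force both rise by 1.66; unemployed unchanged → E = 127.03, U = 17.63, labor force = 144.66 million.
New unemployment rate = 17.63 / 144.66 = 12.19%.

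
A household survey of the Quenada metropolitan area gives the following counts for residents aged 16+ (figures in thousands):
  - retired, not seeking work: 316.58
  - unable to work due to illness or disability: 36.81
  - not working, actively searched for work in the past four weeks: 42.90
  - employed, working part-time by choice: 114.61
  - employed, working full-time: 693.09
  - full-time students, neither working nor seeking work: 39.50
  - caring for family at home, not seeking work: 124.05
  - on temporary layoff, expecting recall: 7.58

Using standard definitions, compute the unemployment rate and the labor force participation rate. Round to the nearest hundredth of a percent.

Employed = 114.61 + 693.09 = 807.70 thousand.
Unemployed = 42.90 + 7.58 = 50.48 thousand (jobless and actively searching, or on temporary layoff).
Labor force = 807.70 + 50.48 = 858.18 thousand.
Not in labor force = 316.58 + 36.81 + 39.50 + 124.05 = 516.94 thousand (those not working and not actively searching are outside the labor force).
Civilian working-age population = 858.18 + 516.94 = 1,375.12 thousand.
Unemployment rate = 50.48 / 858.18 = 5.88%.
Labor force participation rate = 858.18 / 1,375.12 = 62.41%.

Unemployment rate ≈ 5.88%; labor force participation rate ≈ 62.41%.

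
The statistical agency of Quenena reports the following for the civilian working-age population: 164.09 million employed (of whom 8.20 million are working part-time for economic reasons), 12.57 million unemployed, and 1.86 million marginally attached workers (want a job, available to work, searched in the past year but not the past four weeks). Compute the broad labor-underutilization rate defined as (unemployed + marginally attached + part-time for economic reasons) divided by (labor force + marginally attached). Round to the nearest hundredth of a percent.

Broad underutilization rate ≈ 12.68%.

Labor force = 164.09 + 12.57 = 176.66 million.
Numerator = 12.57 + 1.86 + 8.20 = 22.63 million.
Denominator = 176.66 + 1.86 = 178.52 million.
Broad rate = 22.63 / 178.52 = 12.68%.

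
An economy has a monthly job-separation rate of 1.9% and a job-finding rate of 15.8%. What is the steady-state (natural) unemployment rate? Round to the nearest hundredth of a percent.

At steady state the flows balance: s·E = f·U, so U/(E+U) = s/(s+f).
u* = 1.9 / (1.9 + 15.8) = 1.9 / 17.70 = 10.73%.

Steady-state unemployment rate ≈ 10.73%.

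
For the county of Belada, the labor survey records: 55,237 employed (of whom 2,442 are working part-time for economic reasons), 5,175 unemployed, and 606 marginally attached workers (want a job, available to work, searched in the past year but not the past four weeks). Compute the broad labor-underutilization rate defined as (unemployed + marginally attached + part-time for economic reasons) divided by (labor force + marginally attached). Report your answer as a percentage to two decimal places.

Labor force = 55,237 + 5,175 = 60,412.
Numerator = 5,175 + 606 + 2,442 = 8,223.
Denominator = 60,412 + 606 = 61,018.
Broad rate = 8,223 / 61,018 = 13.48%.

Broad underutilization rate ≈ 13.48%.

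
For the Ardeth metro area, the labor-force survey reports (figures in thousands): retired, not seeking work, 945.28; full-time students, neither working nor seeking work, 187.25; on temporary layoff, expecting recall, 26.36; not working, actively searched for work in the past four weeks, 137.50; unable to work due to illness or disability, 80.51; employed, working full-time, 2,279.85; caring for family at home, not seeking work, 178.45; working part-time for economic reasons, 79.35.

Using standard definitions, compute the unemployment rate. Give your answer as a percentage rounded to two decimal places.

Employed = 2,279.85 + 79.35 = 2,359.20 thousand (anyone who worked, including part-time for economic reasons, counts as employed).
Unemployed = 26.36 + 137.50 = 163.86 thousand (jobless and actively searching, or on temporary layoff).
Labor force = 2,359.20 + 163.86 = 2,523.06 thousand.
Unemployment rate = 163.86 / 2,523.06 = 6.49%.

Unemployment rate ≈ 6.49%.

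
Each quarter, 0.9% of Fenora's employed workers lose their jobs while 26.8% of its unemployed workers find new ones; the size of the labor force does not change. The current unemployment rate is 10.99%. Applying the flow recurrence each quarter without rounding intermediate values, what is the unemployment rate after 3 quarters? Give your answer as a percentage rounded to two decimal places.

Unemployment rate after three quarters ≈ 6.17%.

With a fixed labor force, u_{t+1} = u_t + s·(1−u_t) − f·u_t = u_t·(1−s−f) + s.
Here 1−s−f = 0.723 and s = 0.009.
u_1 = 0.109900 × 0.723 + 0.009 = 0.088458.
u_2 = 0.088458 × 0.723 + 0.009 = 0.072955.
u_3 = 0.072955 × 0.723 + 0.009 = 0.061746.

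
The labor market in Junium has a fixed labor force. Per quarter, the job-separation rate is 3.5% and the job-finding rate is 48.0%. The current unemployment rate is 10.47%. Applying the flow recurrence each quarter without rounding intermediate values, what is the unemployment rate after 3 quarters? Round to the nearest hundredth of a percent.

Unemployment rate after three quarters ≈ 7.22%.

With a fixed labor force, u_{t+1} = u_t + s·(1−u_t) − f·u_t = u_t·(1−s−f) + s.
Here 1−s−f = 0.485 and s = 0.035.
u_1 = 0.104700 × 0.485 + 0.035 = 0.085780.
u_2 = 0.085780 × 0.485 + 0.035 = 0.076603.
u_3 = 0.076603 × 0.485 + 0.035 = 0.072152.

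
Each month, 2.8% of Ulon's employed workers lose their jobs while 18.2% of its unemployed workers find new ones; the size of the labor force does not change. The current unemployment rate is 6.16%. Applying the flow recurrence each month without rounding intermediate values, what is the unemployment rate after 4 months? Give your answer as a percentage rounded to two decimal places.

Unemployment rate after four months ≈ 10.54%.

With a fixed labor force, u_{t+1} = u_t + s·(1−u_t) − f·u_t = u_t·(1−s−f) + s.
Here 1−s−f = 0.790 and s = 0.028.
u_1 = 0.061600 × 0.790 + 0.028 = 0.076664.
u_2 = 0.076664 × 0.790 + 0.028 = 0.088565.
u_3 = 0.088565 × 0.790 + 0.028 = 0.097966.
u_4 = 0.097966 × 0.790 + 0.028 = 0.105393.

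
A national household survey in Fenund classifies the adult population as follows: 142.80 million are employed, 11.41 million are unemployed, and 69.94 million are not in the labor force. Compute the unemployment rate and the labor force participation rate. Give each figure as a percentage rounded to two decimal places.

Unemployment rate ≈ 7.40%; labor force participation rate ≈ 68.80%.

Labor force = employed + unemployed = 142.80 + 11.41 = 154.21 million.
Working-age population = 154.21 + 69.94 = 224.15 million.
Unemployment rate = 11.41 / 154.21 = 7.40%.
Labor force participation rate = 154.21 / 224.15 = 68.80%.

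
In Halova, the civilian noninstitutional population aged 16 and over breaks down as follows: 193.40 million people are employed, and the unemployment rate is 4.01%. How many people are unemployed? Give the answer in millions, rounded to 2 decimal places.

Let U be the number unemployed. The labor force is E + U, and U/(E+U) = 0.0401.
So U = 0.0401 × 193.40 / (1 − 0.0401) = 7.7553 / 0.9599 ≈ 8.08 million.

About 8.08 million are unemployed.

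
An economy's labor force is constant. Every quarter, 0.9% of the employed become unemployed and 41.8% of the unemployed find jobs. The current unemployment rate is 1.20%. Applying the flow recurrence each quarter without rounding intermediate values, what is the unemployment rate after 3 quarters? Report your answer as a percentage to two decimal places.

Unemployment rate after three quarters ≈ 1.94%.

With a fixed labor force, u_{t+1} = u_t + s·(1−u_t) − f·u_t = u_t·(1−s−f) + s.
Here 1−s−f = 0.573 and s = 0.009.
u_1 = 0.012000 × 0.573 + 0.009 = 0.015876.
u_2 = 0.015876 × 0.573 + 0.009 = 0.018097.
u_3 = 0.018097 × 0.573 + 0.009 = 0.019370.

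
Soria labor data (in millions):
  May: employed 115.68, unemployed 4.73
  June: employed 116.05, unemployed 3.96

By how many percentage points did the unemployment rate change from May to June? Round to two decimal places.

The unemployment rate changed by −0.63 percentage points.

May: labor force = 115.68 + 4.73 = 120.41; u = 4.73/120.41 = 3.93%.
June: labor force = 116.05 + 3.96 = 120.01; u = 3.96/120.01 = 3.30%.
Change = 3.30% − 3.93% = −0.63 pp.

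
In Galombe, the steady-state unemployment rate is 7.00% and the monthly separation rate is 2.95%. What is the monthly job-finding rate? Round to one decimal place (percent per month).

Job-finding rate ≈ 39.2% per month.

From u* = s/(s+f): f = s·(1−u)/u.
f = 2.95 × (1 − 0.0700) / 0.0700 = 2.7435 / 0.0700 ≈ 39.2% per month.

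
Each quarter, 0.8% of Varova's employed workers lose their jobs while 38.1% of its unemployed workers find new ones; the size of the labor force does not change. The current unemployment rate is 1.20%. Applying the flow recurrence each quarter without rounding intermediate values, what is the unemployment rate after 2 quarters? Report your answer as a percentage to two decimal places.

Unemployment rate after two quarters ≈ 1.74%.

With a fixed labor force, u_{t+1} = u_t + s·(1−u_t) − f·u_t = u_t·(1−s−f) + s.
Here 1−s−f = 0.611 and s = 0.008.
u_1 = 0.012000 × 0.611 + 0.008 = 0.015332.
u_2 = 0.015332 × 0.611 + 0.008 = 0.017368.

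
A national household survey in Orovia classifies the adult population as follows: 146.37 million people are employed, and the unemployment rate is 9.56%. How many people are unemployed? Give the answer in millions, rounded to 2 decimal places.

About 15.47 million are unemployed.

Let U be the number unemployed. The labor force is E + U, and U/(E+U) = 0.0956.
So U = 0.0956 × 146.37 / (1 − 0.0956) = 13.9930 / 0.9044 ≈ 15.47 million.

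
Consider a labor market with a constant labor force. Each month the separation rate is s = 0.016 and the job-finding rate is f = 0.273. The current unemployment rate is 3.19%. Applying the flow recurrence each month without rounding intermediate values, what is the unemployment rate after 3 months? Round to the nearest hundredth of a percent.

Unemployment rate after three months ≈ 4.69%.

With a fixed labor force, u_{t+1} = u_t + s·(1−u_t) − f·u_t = u_t·(1−s−f) + s.
Here 1−s−f = 0.711 and s = 0.016.
u_1 = 0.031900 × 0.711 + 0.016 = 0.038681.
u_2 = 0.038681 × 0.711 + 0.016 = 0.043502.
u_3 = 0.043502 × 0.711 + 0.016 = 0.046930.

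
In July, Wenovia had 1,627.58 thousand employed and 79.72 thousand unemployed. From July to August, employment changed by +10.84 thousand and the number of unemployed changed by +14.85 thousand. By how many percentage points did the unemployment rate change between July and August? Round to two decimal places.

The unemployment rate changed by +0.79 percentage points.

July: labor force = 1,627.58 + 79.72 = 1,707.30; u = 79.72/1,707.30 = 4.67%.
August: labor force = 1,638.42 + 94.57 = 1,732.99; u = 94.57/1,732.99 = 5.46%.
Change = 5.46% − 4.67% = +0.79 pp.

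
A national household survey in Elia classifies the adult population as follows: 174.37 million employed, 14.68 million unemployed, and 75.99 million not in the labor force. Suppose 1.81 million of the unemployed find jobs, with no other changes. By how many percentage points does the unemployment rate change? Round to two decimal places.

Initially, labor force = 174.37 + 14.68 = 189.05 million, so u = 14.68/189.05 = 7.77%.
After the change, unemployed falls and employed rises by 1.81; labor force unchanged → E = 176.18, U = 12.87, labor force = 189.05 million.
New unemployment rate = 12.87 / 189.05 = 6.81%.
Change = 6.81% − 7.77% = −0.96 percentage points.

The unemployment rate changes by −0.96 percentage points.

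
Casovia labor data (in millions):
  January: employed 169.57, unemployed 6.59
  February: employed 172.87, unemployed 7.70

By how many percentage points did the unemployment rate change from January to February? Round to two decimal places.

The unemployment rate changed by +0.52 percentage points.

January: labor force = 169.57 + 6.59 = 176.16; u = 6.59/176.16 = 3.74%.
February: labor force = 172.87 + 7.70 = 180.57; u = 7.70/180.57 = 4.26%.
Change = 4.26% − 3.74% = +0.52 pp.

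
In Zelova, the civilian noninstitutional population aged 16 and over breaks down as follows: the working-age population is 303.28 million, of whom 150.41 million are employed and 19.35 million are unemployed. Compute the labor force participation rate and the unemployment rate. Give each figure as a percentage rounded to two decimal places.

Labor force = employed + unemployed = 150.41 + 19.35 = 169.76 million.
Unemployment rate = 19.35 / 169.76 = 11.40%.
Labor force participation rate = 169.76 / 303.28 = 55.97%.

Labor force participation rate ≈ 55.97%; unemployment rate ≈ 11.40%.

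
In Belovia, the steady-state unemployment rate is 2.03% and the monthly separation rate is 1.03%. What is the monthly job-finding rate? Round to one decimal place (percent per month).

Job-finding rate ≈ 49.7% per month.

From u* = s/(s+f): f = s·(1−u)/u.
f = 1.03 × (1 − 0.0203) / 0.0203 = 1.0091 / 0.0203 ≈ 49.7% per month.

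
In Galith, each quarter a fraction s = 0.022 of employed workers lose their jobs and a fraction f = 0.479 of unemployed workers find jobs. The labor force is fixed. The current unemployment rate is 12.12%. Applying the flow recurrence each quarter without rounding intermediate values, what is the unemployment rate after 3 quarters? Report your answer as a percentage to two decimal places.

Unemployment rate after three quarters ≈ 5.35%.

With a fixed labor force, u_{t+1} = u_t + s·(1−u_t) − f·u_t = u_t·(1−s−f) + s.
Here 1−s−f = 0.499 and s = 0.022.
u_1 = 0.121200 × 0.499 + 0.022 = 0.082479.
u_2 = 0.082479 × 0.499 + 0.022 = 0.063157.
u_3 = 0.063157 × 0.499 + 0.022 = 0.053515.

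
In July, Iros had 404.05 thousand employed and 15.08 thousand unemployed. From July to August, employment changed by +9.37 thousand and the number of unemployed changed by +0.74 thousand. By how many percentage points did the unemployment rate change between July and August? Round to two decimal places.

July: labor force = 404.05 + 15.08 = 419.13; u = 15.08/419.13 = 3.60%.
August: labor force = 413.42 + 15.82 = 429.24; u = 15.82/429.24 = 3.69%.
Change = 3.69% − 3.60% = +0.09 pp.

The unemployment rate changed by +0.09 percentage points.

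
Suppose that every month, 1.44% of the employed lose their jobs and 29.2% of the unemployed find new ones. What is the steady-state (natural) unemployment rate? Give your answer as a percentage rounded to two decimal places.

Steady-state unemployment rate ≈ 4.70%.

At steady state the flows balance: s·E = f·U, so U/(E+U) = s/(s+f).
u* = 1.44 / (1.44 + 29.2) = 1.44 / 30.64 = 4.70%.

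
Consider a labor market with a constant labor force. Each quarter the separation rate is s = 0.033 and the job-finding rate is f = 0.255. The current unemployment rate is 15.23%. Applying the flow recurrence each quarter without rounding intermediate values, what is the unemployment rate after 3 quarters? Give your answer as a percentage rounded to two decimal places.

With a fixed labor force, u_{t+1} = u_t + s·(1−u_t) − f·u_t = u_t·(1−s−f) + s.
Here 1−s−f = 0.712 and s = 0.033.
u_1 = 0.152300 × 0.712 + 0.033 = 0.141438.
u_2 = 0.141438 × 0.712 + 0.033 = 0.133704.
u_3 = 0.133704 × 0.712 + 0.033 = 0.128197.

Unemployment rate after three quarters ≈ 12.82%.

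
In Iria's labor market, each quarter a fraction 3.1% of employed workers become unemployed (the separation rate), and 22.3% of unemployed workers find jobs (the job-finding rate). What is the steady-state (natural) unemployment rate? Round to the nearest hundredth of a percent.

Steady-state unemployment rate ≈ 12.20%.

At steady state the flows balance: s·E = f·U, so U/(E+U) = s/(s+f).
u* = 3.1 / (3.1 + 22.3) = 3.1 / 25.40 = 12.20%.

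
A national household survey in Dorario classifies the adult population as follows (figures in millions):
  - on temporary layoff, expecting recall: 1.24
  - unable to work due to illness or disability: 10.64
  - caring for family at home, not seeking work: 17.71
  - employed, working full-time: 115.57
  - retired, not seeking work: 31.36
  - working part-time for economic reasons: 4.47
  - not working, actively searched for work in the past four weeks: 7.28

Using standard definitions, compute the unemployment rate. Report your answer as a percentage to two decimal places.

Employed = 115.57 + 4.47 = 120.04 million (anyone who worked, including part-time for economic reasons, counts as employed).
Unemployed = 1.24 + 7.28 = 8.52 million (jobless and actively searching, or on temporary layoff).
Labor force = 120.04 + 8.52 = 128.56 million.
Unemployment rate = 8.52 / 128.56 = 6.63%.

Unemployment rate ≈ 6.63%.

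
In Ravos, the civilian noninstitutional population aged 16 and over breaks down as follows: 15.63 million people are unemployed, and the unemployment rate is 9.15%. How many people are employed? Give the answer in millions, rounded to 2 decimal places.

Labor force = U / u = 15.63 / 0.0915 ≈ 170.82 million.
Employed = labor force − unemployed = 170.82 − 15.63 = 155.19 million.

About 155.19 million are employed.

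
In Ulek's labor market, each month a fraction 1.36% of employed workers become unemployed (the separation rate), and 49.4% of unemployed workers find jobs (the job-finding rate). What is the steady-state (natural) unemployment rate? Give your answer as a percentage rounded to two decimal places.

At steady state the flows balance: s·E = f·U, so U/(E+U) = s/(s+f).
u* = 1.36 / (1.36 + 49.4) = 1.36 / 50.76 = 2.68%.

Steady-state unemployment rate ≈ 2.68%.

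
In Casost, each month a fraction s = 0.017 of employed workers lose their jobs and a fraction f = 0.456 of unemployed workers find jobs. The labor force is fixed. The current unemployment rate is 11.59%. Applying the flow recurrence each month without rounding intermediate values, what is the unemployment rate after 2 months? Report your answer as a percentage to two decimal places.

With a fixed labor force, u_{t+1} = u_t + s·(1−u_t) − f·u_t = u_t·(1−s−f) + s.
Here 1−s−f = 0.527 and s = 0.017.
u_1 = 0.115900 × 0.527 + 0.017 = 0.078079.
u_2 = 0.078079 × 0.527 + 0.017 = 0.058148.

Unemployment rate after two months ≈ 5.81%.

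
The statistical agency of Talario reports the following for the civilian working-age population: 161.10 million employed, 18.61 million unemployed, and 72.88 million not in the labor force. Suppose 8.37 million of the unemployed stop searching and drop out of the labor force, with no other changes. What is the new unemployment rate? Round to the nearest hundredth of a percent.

Initially, labor force = 161.10 + 18.61 = 179.71 million, so u = 18.61/179.71 = 10.36%.
After the change, unemployed and labor force both fall by 8.37 → E = 161.10, U = 10.24, labor force = 171.34 million.
New unemployment rate = 10.24 / 171.34 = 5.98%.

New unemployment rate ≈ 5.98%.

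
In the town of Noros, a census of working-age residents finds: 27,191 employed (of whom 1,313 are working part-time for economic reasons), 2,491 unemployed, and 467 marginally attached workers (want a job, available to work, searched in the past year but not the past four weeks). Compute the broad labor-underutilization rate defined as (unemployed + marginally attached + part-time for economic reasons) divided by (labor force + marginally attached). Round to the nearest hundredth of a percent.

Broad underutilization rate ≈ 14.17%.

Labor force = 27,191 + 2,491 = 29,682.
Numerator = 2,491 + 467 + 1,313 = 4,271.
Denominator = 29,682 + 467 = 30,149.
Broad rate = 4,271 / 30,149 = 14.17%.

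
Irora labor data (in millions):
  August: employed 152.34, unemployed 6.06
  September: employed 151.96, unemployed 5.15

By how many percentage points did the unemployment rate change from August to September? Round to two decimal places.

The unemployment rate changed by −0.55 percentage points.

August: labor force = 152.34 + 6.06 = 158.40; u = 6.06/158.40 = 3.83%.
September: labor force = 151.96 + 5.15 = 157.11; u = 5.15/157.11 = 3.28%.
Change = 3.28% − 3.83% = −0.55 pp.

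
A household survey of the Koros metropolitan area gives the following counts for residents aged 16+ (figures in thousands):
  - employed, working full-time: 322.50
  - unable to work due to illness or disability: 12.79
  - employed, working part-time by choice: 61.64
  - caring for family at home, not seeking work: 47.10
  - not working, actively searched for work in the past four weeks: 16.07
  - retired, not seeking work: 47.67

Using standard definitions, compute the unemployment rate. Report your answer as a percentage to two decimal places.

Employed = 322.50 + 61.64 = 384.14 thousand.
Unemployed = 16.07 thousand.
Labor force = 384.14 + 16.07 = 400.21 thousand.
Unemployment rate = 16.07 / 400.21 = 4.02%.

Unemployment rate ≈ 4.02%.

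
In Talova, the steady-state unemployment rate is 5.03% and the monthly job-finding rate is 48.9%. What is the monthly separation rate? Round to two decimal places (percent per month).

Separation rate ≈ 2.59% per month.

From u* = s/(s+f): s = u·f/(1−u).
s = 0.0503 × 48.9 / (1 − 0.0503) = 2.4597 / 0.9497 ≈ 2.59% per month.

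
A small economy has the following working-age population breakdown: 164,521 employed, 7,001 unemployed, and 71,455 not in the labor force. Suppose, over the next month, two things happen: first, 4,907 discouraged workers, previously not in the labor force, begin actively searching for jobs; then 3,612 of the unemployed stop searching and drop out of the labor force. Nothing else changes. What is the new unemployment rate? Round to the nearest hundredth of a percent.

Initially, labor force = 164,521 + 7,001 = 171,522, so u = 7,001/171,522 = 4.08%.
After the first change, unemployed and labor force both rise by 4,907 → E = 164,521, U = 11,908, labor force = 176,429.
After the second change, unemployed and labor force both fall by 3,612 → E = 164,521, U = 8,296, labor force = 172,817.
New unemployment rate = 8,296 / 172,817 = 4.80%.

New unemployment rate ≈ 4.80%.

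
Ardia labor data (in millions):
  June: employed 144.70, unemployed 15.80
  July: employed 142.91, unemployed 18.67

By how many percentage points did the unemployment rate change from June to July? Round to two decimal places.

June: labor force = 144.70 + 15.80 = 160.50; u = 15.80/160.50 = 9.84%.
July: labor force = 142.91 + 18.67 = 161.58; u = 18.67/161.58 = 11.55%.
Change = 11.55% − 9.84% = +1.71 pp.

The unemployment rate changed by +1.71 percentage points.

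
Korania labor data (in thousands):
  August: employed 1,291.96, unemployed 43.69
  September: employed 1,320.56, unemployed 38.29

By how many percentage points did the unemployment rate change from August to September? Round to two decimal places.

August: labor force = 1,291.96 + 43.69 = 1,335.65; u = 43.69/1,335.65 = 3.27%.
September: labor force = 1,320.56 + 38.29 = 1,358.85; u = 38.29/1,358.85 = 2.82%.
Change = 2.82% − 3.27% = −0.45 pp.

The unemployment rate changed by −0.45 percentage points.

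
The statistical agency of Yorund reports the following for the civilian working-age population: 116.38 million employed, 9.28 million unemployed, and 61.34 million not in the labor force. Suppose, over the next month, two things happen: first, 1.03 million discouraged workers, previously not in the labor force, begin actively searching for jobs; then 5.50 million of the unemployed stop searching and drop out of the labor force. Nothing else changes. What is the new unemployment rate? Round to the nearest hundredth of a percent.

Initially, labor force = 116.38 + 9.28 = 125.66 million, so u = 9.28/125.66 = 7.39%.
After the first change, unemployed and labor force both rise by 1.03 → E = 116.38, U = 10.31, labor force = 126.69 million.
After the second change, unemployed and labor force both fall by 5.50 → E = 116.38, U = 4.81, labor force = 121.19 million.
New unemployment rate = 4.81 / 121.19 = 3.97%.

New unemployment rate ≈ 3.97%.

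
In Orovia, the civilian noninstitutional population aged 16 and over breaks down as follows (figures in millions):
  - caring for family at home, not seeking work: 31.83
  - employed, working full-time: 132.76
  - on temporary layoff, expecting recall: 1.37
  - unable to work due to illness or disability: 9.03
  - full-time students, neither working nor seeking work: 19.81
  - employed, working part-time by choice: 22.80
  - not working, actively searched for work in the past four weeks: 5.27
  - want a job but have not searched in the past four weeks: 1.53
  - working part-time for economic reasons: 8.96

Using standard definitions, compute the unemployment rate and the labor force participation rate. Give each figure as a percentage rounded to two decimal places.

Employed = 132.76 + 22.80 + 8.96 = 164.52 million (anyone who worked, including part-time for economic reasons, counts as employed).
Unemployed = 1.37 + 5.27 = 6.64 million (jobless and actively searching, or on temporary layoff).
Labor force = 164.52 + 6.64 = 171.16 million.
Not in labor force = 31.83 + 9.03 + 19.81 + 1.53 = 62.20 million (those not working and not actively searching are outside the labor force — including those who want a job but have given up searching).
Civilian working-age population = 171.16 + 62.20 = 233.36 million.
Unemployment rate = 6.64 / 171.16 = 3.88%.
Labor force participation rate = 171.16 / 233.36 = 73.35%.

Unemployment rate ≈ 3.88%; labor force participation rate ≈ 73.35%.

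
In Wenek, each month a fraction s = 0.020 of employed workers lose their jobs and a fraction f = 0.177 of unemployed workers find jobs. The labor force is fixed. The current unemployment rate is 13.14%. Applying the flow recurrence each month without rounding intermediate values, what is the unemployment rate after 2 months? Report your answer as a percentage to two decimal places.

Unemployment rate after two months ≈ 12.08%.

With a fixed labor force, u_{t+1} = u_t + s·(1−u_t) − f·u_t = u_t·(1−s−f) + s.
Here 1−s−f = 0.803 and s = 0.020.
u_1 = 0.131400 × 0.803 + 0.020 = 0.125514.
u_2 = 0.125514 × 0.803 + 0.020 = 0.120788.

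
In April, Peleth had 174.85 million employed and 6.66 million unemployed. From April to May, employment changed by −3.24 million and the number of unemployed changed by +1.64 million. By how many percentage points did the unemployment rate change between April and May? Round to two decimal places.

The unemployment rate changed by +0.94 percentage points.

April: labor force = 174.85 + 6.66 = 181.51; u = 6.66/181.51 = 3.67%.
May: labor force = 171.61 + 8.30 = 179.91; u = 8.30/179.91 = 4.61%.
Change = 4.61% − 3.67% = +0.94 pp.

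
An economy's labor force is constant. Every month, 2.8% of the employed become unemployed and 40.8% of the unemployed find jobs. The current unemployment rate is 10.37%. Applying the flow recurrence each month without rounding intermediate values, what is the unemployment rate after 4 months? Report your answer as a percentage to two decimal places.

With a fixed labor force, u_{t+1} = u_t + s·(1−u_t) − f·u_t = u_t·(1−s−f) + s.
Here 1−s−f = 0.564 and s = 0.028.
u_1 = 0.103700 × 0.564 + 0.028 = 0.086487.
u_2 = 0.086487 × 0.564 + 0.028 = 0.076779.
u_3 = 0.076779 × 0.564 + 0.028 = 0.071303.
u_4 = 0.071303 × 0.564 + 0.028 = 0.068215.

Unemployment rate after four months ≈ 6.82%.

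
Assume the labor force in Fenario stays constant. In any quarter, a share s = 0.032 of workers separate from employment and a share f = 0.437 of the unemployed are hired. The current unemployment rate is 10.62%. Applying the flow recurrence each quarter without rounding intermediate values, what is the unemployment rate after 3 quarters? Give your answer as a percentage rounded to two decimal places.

With a fixed labor force, u_{t+1} = u_t + s·(1−u_t) − f·u_t = u_t·(1−s−f) + s.
Here 1−s−f = 0.531 and s = 0.032.
u_1 = 0.106200 × 0.531 + 0.032 = 0.088392.
u_2 = 0.088392 × 0.531 + 0.032 = 0.078936.
u_3 = 0.078936 × 0.531 + 0.032 = 0.073915.

Unemployment rate after three quarters ≈ 7.39%.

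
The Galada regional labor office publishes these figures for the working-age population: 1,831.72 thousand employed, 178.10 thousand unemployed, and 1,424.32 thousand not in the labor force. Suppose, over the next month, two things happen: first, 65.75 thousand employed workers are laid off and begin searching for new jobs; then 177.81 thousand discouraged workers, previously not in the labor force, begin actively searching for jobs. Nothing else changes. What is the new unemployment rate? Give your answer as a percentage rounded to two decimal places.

Initially, labor force = 1,831.72 + 178.10 = 2,009.82 thousand, so u = 178.10/2,009.82 = 8.86%.
After the first change, employed falls and unemployed rises by 65.75; labor force unchanged → E = 1,765.97, U = 243.85, labor force = 2,009.82 thousand.
After the second change, unemployed and labor force both rise by 177.81 → E = 1,765.97, U = 421.66, labor force = 2,187.63 thousand.
New unemployment rate = 421.66 / 2,187.63 = 19.27%.

New unemployment rate ≈ 19.27%.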